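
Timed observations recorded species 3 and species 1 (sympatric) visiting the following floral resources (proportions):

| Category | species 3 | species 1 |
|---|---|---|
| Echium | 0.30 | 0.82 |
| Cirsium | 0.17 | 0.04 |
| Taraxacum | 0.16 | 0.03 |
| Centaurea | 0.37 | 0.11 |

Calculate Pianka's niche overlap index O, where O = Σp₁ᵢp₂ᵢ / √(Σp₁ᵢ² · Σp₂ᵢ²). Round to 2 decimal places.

0.68

Σ p₁ᵢp₂ᵢ = 0.2460 + 0.0068 + 0.0048 + 0.0407 = 0.2983
Σp_1ᵢ² = 0.30² + 0.17² + 0.16² + 0.37² = 0.0900 + 0.0289 + 0.0256 + 0.1369 = 0.2814
Σp_2ᵢ² = 0.82² + 0.04² + 0.03² + 0.11² = 0.6724 + 0.0016 + 0.0009 + 0.0121 = 0.6870
O = 0.2983 / √(0.2814 × 0.6870) = 0.2983 / 0.43968 = 0.6784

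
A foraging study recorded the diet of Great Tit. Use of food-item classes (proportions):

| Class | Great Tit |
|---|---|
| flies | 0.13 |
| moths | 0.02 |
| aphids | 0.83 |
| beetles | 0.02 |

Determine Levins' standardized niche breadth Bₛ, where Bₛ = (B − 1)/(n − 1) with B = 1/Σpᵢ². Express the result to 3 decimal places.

0.138

Σpᵢ² = 0.13² + 0.02² + 0.83² + 0.02² = 0.0169 + 0.0004 + 0.6889 + 0.0004 = 0.7066
B = 1 / 0.7066 = 1.41523
Bₛ = (B − 1)/(n − 1) = (1.41523 − 1)/(4 − 1) = 0.41523/3 = 0.13841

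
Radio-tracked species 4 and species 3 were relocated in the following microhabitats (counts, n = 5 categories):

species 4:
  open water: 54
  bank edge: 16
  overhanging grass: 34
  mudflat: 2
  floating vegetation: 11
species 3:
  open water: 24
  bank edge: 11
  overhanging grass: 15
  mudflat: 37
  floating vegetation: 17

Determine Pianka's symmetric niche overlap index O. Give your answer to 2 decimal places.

0.66

Proportions for species 4 (n=117): 54/117=0.4615, 16/117=0.1368, 34/117=0.2906, 2/117=0.0171, 11/117=0.0940
Proportions for species 3 (n=104): 24/104=0.2308, 11/104=0.1058, 15/104=0.1442, 37/104=0.3558, 17/104=0.1635
Σ p₁ᵢp₂ᵢ = 0.106514 + 0.014473 + 0.041905 + 0.006084 + 0.015369 = 0.184345
Σp_1ᵢ² = 0.4615² + 0.1368² + 0.2906² + 0.0171² + 0.0940² = 0.212982 + 0.018714 + 0.084448 + 0.000292 + 0.008836 = 0.325272
Σp_2ᵢ² = 0.2308² + 0.1058² + 0.1442² + 0.3558² + 0.1635² = 0.053269 + 0.011194 + 0.020794 + 0.126594 + 0.026732 = 0.238583
O = 0.184345 / √(0.325272 × 0.238583) = 0.184345 / 0.2785756 = 0.6617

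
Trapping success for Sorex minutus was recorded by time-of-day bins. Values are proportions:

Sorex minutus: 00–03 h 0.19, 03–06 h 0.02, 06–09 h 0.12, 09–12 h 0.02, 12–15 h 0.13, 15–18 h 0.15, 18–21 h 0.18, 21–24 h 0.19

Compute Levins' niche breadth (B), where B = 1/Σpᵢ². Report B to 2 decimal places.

6.28

Σpᵢ² = 0.19² + 0.02² + 0.12² + 0.02² + 0.13² + 0.15² + 0.18² + 0.19² = 0.0361 + 0.0004 + 0.0144 + 0.0004 + 0.0169 + 0.0225 + 0.0324 + 0.0361 = 0.1592
B = 1 / 0.1592 = 6.2814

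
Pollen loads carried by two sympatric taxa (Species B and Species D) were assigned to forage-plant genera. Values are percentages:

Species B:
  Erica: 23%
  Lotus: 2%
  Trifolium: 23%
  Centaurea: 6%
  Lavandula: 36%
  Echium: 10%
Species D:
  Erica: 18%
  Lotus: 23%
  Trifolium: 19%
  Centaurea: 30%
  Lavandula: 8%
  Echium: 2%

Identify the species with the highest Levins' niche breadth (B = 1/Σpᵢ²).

Species D

Convert percentages to proportions (divide by 100).
Σp_Bᵢ² = 0.23² + 0.02² + 0.23² + 0.06² + 0.36² + 0.10² = 0.0529 + 0.0004 + 0.0529 + 0.0036 + 0.1296 + 0.0100 = 0.2494
B_B = 1 / 0.2494 = 4.0096
Σp_Dᵢ² = 0.18² + 0.23² + 0.19² + 0.30² + 0.08² + 0.02² = 0.0324 + 0.0529 + 0.0361 + 0.0900 + 0.0064 + 0.0004 = 0.2182
B_D = 1 / 0.2182 = 4.5830
Highest B → broadest niche (most generalist): Species D (B = 4.58).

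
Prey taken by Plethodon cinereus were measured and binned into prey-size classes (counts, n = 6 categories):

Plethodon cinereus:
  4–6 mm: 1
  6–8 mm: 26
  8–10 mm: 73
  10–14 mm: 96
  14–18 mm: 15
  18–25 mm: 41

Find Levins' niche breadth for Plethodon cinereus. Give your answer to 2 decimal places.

Proportions for Plethodon cinereus (n=252): 1/252=0.0040, 26/252=0.1032, 73/252=0.2897, 96/252=0.3810, 15/252=0.0595, 41/252=0.1627
Σpᵢ² = 0.0040² + 0.1032² + 0.2897² + 0.3810² + 0.0595² + 0.1627² = 0.000016 + 0.010650 + 0.083926 + 0.145161 + 0.003540 + 0.026471 = 0.269764
B = 1 / 0.269764 = 3.7069

3.71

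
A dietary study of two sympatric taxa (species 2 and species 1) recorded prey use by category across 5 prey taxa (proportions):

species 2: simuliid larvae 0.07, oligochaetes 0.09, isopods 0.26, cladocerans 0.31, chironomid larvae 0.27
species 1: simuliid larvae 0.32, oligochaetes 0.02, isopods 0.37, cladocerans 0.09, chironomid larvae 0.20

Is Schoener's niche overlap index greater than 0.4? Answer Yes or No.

Yes

Σ|p₁ᵢ − p₂ᵢ| = 0.25 + 0.07 + 0.11 + 0.22 + 0.07 = 0.72
D = 1 − ½ × 0.72 = 1 − 0.360 = 0.6400
D = 0.6400 > 0.4 → Yes.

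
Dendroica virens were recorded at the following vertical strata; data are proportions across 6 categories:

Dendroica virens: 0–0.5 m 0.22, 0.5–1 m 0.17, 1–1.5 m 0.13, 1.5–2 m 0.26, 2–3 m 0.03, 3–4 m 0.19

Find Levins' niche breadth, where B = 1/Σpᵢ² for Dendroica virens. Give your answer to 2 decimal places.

5.03

Σpᵢ² = 0.22² + 0.17² + 0.13² + 0.26² + 0.03² + 0.19² = 0.0484 + 0.0289 + 0.0169 + 0.0676 + 0.0009 + 0.0361 = 0.1988
B = 1 / 0.1988 = 5.0302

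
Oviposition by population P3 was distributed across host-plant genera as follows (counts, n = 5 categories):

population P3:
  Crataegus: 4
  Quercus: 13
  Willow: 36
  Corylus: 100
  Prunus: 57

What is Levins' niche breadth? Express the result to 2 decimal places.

2.99

Proportions for population P3 (n=210): 4/210=0.0190, 13/210=0.0619, 36/210=0.1714, 100/210=0.4762, 57/210=0.2714
Σpᵢ² = 0.0190² + 0.0619² + 0.1714² + 0.4762² + 0.2714² = 0.000361 + 0.003832 + 0.029378 + 0.226766 + 0.073658 = 0.333995
B = 1 / 0.333995 = 2.9941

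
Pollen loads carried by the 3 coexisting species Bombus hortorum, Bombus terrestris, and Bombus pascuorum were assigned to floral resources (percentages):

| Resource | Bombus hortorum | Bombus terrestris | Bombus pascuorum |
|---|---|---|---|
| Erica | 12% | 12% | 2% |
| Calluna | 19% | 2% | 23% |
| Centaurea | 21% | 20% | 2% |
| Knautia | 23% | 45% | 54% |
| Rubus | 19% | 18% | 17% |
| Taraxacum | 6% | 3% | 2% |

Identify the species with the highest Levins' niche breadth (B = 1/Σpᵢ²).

Bombus hortorum

Convert percentages to proportions (divide by 100).
Σp_hortᵢ² = 0.12² + 0.19² + 0.21² + 0.23² + 0.19² + 0.06² = 0.0144 + 0.0361 + 0.0441 + 0.0529 + 0.0361 + 0.0036 = 0.1872
B_hort = 1 / 0.1872 = 5.3419
Σp_terrᵢ² = 0.12² + 0.02² + 0.20² + 0.45² + 0.18² + 0.03² = 0.0144 + 0.0004 + 0.0400 + 0.2025 + 0.0324 + 0.0009 = 0.2906
B_terr = 1 / 0.2906 = 3.4412
Σp_pascᵢ² = 0.02² + 0.23² + 0.02² + 0.54² + 0.17² + 0.02² = 0.0004 + 0.0529 + 0.0004 + 0.2916 + 0.0289 + 0.0004 = 0.3746
B_pasc = 1 / 0.3746 = 2.6695
Highest B → broadest niche (most generalist): Bombus hortorum (B = 5.34).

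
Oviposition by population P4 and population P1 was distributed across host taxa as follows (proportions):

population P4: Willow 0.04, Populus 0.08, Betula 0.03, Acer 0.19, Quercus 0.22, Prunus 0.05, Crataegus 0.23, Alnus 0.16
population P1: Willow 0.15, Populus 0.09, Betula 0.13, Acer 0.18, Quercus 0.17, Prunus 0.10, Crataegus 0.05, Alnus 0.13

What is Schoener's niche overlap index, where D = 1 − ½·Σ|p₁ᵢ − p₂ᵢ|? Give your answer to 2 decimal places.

Σ|p₁ᵢ − p₂ᵢ| = 0.11 + 0.01 + 0.10 + 0.01 + 0.05 + 0.05 + 0.18 + 0.03 = 0.54
D = 1 − ½ × 0.54 = 1 − 0.270 = 0.7300

0.73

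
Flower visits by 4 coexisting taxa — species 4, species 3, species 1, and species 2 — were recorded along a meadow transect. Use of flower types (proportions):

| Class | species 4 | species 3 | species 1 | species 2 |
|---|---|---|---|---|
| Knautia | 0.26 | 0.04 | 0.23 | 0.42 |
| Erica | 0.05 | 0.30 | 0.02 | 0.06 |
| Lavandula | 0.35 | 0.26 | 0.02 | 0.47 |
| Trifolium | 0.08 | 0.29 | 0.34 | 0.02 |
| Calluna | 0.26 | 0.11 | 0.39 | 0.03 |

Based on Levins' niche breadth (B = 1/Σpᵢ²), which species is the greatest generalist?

species 3

Σp_4ᵢ² = 0.26² + 0.05² + 0.35² + 0.08² + 0.26² = 0.0676 + 0.0025 + 0.1225 + 0.0064 + 0.0676 = 0.2666
B_4 = 1 / 0.2666 = 3.7509
Σp_3ᵢ² = 0.04² + 0.30² + 0.26² + 0.29² + 0.11² = 0.0016 + 0.0900 + 0.0676 + 0.0841 + 0.0121 = 0.2554
B_3 = 1 / 0.2554 = 3.9154
Σp_1ᵢ² = 0.23² + 0.02² + 0.02² + 0.34² + 0.39² = 0.0529 + 0.0004 + 0.0004 + 0.1156 + 0.1521 = 0.3214
B_1 = 1 / 0.3214 = 3.1114
Σp_2ᵢ² = 0.42² + 0.06² + 0.47² + 0.02² + 0.03² = 0.1764 + 0.0036 + 0.2209 + 0.0004 + 0.0009 = 0.4022
B_2 = 1 / 0.4022 = 2.4863
Highest B → broadest niche (most generalist): species 3 (B = 3.92).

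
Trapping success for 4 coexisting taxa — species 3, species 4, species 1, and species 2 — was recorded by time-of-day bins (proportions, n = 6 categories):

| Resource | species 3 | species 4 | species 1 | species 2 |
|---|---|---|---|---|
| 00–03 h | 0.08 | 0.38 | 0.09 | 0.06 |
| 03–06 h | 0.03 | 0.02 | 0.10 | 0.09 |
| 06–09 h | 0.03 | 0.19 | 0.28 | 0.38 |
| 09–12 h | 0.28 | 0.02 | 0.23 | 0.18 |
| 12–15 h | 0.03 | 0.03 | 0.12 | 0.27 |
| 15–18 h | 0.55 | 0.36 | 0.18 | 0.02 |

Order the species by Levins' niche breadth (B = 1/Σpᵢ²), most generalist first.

species 1 > species 2 > species 4 > species 3

Σp_3ᵢ² = 0.08² + 0.03² + 0.03² + 0.28² + 0.03² + 0.55² = 0.0064 + 0.0009 + 0.0009 + 0.0784 + 0.0009 + 0.3025 = 0.3900
B_3 = 1 / 0.3900 = 2.5641
Σp_4ᵢ² = 0.38² + 0.02² + 0.19² + 0.02² + 0.03² + 0.36² = 0.1444 + 0.0004 + 0.0361 + 0.0004 + 0.0009 + 0.1296 = 0.3118
B_4 = 1 / 0.3118 = 3.2072
Σp_1ᵢ² = 0.09² + 0.10² + 0.28² + 0.23² + 0.12² + 0.18² = 0.0081 + 0.0100 + 0.0784 + 0.0529 + 0.0144 + 0.0324 = 0.1962
B_1 = 1 / 0.1962 = 5.0968
Σp_2ᵢ² = 0.06² + 0.09² + 0.38² + 0.18² + 0.27² + 0.02² = 0.0036 + 0.0081 + 0.1444 + 0.0324 + 0.0729 + 0.0004 = 0.2618
B_2 = 1 / 0.2618 = 3.8197
Ranking by B (broadest → narrowest): species 1 (5.10) > species 2 (3.82) > species 4 (3.21) > species 3 (2.56)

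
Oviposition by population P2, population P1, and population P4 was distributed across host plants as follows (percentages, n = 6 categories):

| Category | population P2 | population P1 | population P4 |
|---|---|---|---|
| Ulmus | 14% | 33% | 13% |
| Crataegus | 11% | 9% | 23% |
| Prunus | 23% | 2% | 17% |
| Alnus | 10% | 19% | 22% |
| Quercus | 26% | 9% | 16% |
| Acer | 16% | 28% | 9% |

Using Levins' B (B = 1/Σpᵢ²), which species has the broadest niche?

Convert percentages to proportions (divide by 100).
Σp_P2ᵢ² = 0.14² + 0.11² + 0.23² + 0.10² + 0.26² + 0.16² = 0.0196 + 0.0121 + 0.0529 + 0.0100 + 0.0676 + 0.0256 = 0.1878
B_P2 = 1 / 0.1878 = 5.3248
Σp_P1ᵢ² = 0.33² + 0.09² + 0.02² + 0.19² + 0.09² + 0.28² = 0.1089 + 0.0081 + 0.0004 + 0.0361 + 0.0081 + 0.0784 = 0.2400
B_P1 = 1 / 0.2400 = 4.1667
Σp_P4ᵢ² = 0.13² + 0.23² + 0.17² + 0.22² + 0.16² + 0.09² = 0.0169 + 0.0529 + 0.0289 + 0.0484 + 0.0256 + 0.0081 = 0.1808
B_P4 = 1 / 0.1808 = 5.5310
Highest B → broadest niche (most generalist): population P4 (B = 5.53).

population P4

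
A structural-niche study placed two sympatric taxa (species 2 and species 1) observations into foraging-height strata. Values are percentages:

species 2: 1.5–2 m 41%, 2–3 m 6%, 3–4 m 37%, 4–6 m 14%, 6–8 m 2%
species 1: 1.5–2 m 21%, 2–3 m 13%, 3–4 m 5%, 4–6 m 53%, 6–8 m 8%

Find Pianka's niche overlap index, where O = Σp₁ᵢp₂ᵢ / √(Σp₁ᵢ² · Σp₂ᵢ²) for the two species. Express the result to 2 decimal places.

0.55

Convert percentages to proportions (divide by 100).
Σ p₁ᵢp₂ᵢ = 0.0861 + 0.0078 + 0.0185 + 0.0742 + 0.0016 = 0.1882
Σp_1ᵢ² = 0.41² + 0.06² + 0.37² + 0.14² + 0.02² = 0.1681 + 0.0036 + 0.1369 + 0.0196 + 0.0004 = 0.3286
Σp_2ᵢ² = 0.21² + 0.13² + 0.05² + 0.53² + 0.08² = 0.0441 + 0.0169 + 0.0025 + 0.2809 + 0.0064 = 0.3508
O = 0.1882 / √(0.3286 × 0.3508) = 0.1882 / 0.33952 = 0.5543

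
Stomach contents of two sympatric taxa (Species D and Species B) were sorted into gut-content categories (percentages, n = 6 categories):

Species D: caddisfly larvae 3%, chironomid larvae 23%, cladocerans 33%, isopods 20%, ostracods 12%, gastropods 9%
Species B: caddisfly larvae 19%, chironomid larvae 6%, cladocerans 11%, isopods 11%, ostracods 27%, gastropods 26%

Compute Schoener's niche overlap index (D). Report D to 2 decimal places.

Convert percentages to proportions (divide by 100).
Σ|p₁ᵢ − p₂ᵢ| = 0.16 + 0.17 + 0.22 + 0.09 + 0.15 + 0.17 = 0.96
D = 1 − ½ × 0.96 = 1 − 0.480 = 0.5200

0.52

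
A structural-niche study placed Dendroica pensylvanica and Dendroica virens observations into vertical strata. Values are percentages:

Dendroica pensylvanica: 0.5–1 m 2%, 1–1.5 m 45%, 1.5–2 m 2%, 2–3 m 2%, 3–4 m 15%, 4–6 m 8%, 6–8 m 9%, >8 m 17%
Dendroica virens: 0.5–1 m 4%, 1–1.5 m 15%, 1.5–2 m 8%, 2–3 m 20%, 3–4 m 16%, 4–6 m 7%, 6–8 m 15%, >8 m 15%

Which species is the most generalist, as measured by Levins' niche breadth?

Convert percentages to proportions (divide by 100).
Σp_pensᵢ² = 0.02² + 0.45² + 0.02² + 0.02² + 0.15² + 0.08² + 0.09² + 0.17² = 0.0004 + 0.2025 + 0.0004 + 0.0004 + 0.0225 + 0.0064 + 0.0081 + 0.0289 = 0.2696
B_pens = 1 / 0.2696 = 3.7092
Σp_vireᵢ² = 0.04² + 0.15² + 0.08² + 0.20² + 0.16² + 0.07² + 0.15² + 0.15² = 0.0016 + 0.0225 + 0.0064 + 0.0400 + 0.0256 + 0.0049 + 0.0225 + 0.0225 = 0.1460
B_vire = 1 / 0.1460 = 6.8493
Highest B → broadest niche (most generalist): Dendroica virens (B = 6.85).

Dendroica virens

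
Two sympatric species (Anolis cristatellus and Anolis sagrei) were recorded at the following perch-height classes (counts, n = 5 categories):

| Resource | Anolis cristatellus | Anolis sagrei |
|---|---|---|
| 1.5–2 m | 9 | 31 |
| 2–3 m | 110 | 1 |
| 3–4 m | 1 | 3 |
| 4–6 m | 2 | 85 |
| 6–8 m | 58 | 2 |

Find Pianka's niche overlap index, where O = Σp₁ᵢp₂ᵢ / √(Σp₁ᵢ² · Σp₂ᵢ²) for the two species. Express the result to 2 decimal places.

Proportions for Anolis cristatellus (n=180): 9/180=0.0500, 110/180=0.6111, 1/180=0.0056, 2/180=0.0111, 58/180=0.3222
Proportions for Anolis sagrei (n=122): 31/122=0.2541, 1/122=0.0082, 3/122=0.0246, 85/122=0.6967, 2/122=0.0164
Σ p₁ᵢp₂ᵢ = 0.012705 + 0.005011 + 0.000138 + 0.007733 + 0.005284 = 0.030871
Σp_1ᵢ² = 0.0500² + 0.6111² + 0.0056² + 0.0111² + 0.3222² = 0.002500 + 0.373443 + 0.000031 + 0.000123 + 0.103813 = 0.479910
Σp_2ᵢ² = 0.2541² + 0.0082² + 0.0246² + 0.6967² + 0.0164² = 0.064567 + 0.000067 + 0.000605 + 0.485391 + 0.000269 = 0.550899
O = 0.030871 / √(0.479910 × 0.550899) = 0.030871 / 0.5141808 = 0.0600

0.06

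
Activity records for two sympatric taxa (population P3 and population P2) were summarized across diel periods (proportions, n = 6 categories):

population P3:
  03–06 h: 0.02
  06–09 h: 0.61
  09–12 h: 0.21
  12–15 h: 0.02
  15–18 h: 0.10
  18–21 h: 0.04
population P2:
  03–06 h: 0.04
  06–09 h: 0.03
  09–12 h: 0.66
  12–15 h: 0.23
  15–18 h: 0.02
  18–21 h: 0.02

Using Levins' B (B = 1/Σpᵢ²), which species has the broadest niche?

population P3

Σp_P3ᵢ² = 0.02² + 0.61² + 0.21² + 0.02² + 0.10² + 0.04² = 0.0004 + 0.3721 + 0.0441 + 0.0004 + 0.0100 + 0.0016 = 0.4286
B_P3 = 1 / 0.4286 = 2.3332
Σp_P2ᵢ² = 0.04² + 0.03² + 0.66² + 0.23² + 0.02² + 0.02² = 0.0016 + 0.0009 + 0.4356 + 0.0529 + 0.0004 + 0.0004 = 0.4918
B_P2 = 1 / 0.4918 = 2.0333
Highest B → broadest niche (most generalist): population P3 (B = 2.33).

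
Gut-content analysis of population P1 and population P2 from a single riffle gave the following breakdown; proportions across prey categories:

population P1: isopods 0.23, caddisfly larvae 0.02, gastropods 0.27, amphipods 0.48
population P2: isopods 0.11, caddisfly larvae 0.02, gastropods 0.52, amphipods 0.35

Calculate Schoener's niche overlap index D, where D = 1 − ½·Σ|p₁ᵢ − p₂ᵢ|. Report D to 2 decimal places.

Σ|p₁ᵢ − p₂ᵢ| = 0.12 + 0.00 + 0.25 + 0.13 = 0.50
D = 1 − ½ × 0.50 = 1 − 0.250 = 0.7500

0.75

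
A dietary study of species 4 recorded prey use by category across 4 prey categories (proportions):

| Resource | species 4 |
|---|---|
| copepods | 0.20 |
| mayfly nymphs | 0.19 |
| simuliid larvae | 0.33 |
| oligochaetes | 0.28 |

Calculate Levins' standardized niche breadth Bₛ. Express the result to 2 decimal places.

Σpᵢ² = 0.20² + 0.19² + 0.33² + 0.28² = 0.0400 + 0.0361 + 0.1089 + 0.0784 = 0.2634
B = 1 / 0.2634 = 3.7965
Bₛ = (B − 1)/(n − 1) = (3.7965 − 1)/(4 − 1) = 2.7965/3 = 0.9322

0.93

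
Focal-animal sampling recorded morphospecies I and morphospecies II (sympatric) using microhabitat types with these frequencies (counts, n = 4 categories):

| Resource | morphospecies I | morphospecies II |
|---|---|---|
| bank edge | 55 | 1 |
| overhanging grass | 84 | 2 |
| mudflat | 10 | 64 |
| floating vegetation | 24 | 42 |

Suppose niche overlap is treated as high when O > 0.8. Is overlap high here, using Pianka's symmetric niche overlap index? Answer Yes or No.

No

Proportions for morphospecies I (n=173): 55/173=0.3179, 84/173=0.4855, 10/173=0.0578, 24/173=0.1387
Proportions for morphospecies II (n=109): 1/109=0.0092, 2/109=0.0183, 64/109=0.5872, 42/109=0.3853
Σ p₁ᵢp₂ᵢ = 0.002925 + 0.008885 + 0.033940 + 0.053441 = 0.099191
Σp_1ᵢ² = 0.3179² + 0.4855² + 0.0578² + 0.1387² = 0.101060 + 0.235710 + 0.003341 + 0.019238 = 0.359349
Σp_2ᵢ² = 0.0092² + 0.0183² + 0.5872² + 0.3853² = 0.000085 + 0.000335 + 0.344804 + 0.148456 = 0.493680
O = 0.099191 / √(0.359349 × 0.493680) = 0.099191 / 0.4211928 = 0.2355
O = 0.2355 < 0.8 → No.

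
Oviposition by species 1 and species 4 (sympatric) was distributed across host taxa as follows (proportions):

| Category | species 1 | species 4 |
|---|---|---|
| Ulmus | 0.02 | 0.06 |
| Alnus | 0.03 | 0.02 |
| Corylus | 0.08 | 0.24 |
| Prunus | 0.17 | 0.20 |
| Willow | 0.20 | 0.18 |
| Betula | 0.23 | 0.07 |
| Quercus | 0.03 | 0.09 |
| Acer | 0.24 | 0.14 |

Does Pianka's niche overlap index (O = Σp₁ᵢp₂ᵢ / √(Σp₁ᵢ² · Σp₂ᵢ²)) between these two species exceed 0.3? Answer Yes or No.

Yes

Σ p₁ᵢp₂ᵢ = 0.0012 + 0.0006 + 0.0192 + 0.0340 + 0.0360 + 0.0161 + 0.0027 + 0.0336 = 0.1434
Σp_1ᵢ² = 0.02² + 0.03² + 0.08² + 0.17² + 0.20² + 0.23² + 0.03² + 0.24² = 0.0004 + 0.0009 + 0.0064 + 0.0289 + 0.0400 + 0.0529 + 0.0009 + 0.0576 = 0.1880
Σp_2ᵢ² = 0.06² + 0.02² + 0.24² + 0.20² + 0.18² + 0.07² + 0.09² + 0.14² = 0.0036 + 0.0004 + 0.0576 + 0.0400 + 0.0324 + 0.0049 + 0.0081 + 0.0196 = 0.1666
O = 0.1434 / √(0.1880 × 0.1666) = 0.1434 / 0.17698 = 0.8103
O = 0.8103 > 0.3 → Yes.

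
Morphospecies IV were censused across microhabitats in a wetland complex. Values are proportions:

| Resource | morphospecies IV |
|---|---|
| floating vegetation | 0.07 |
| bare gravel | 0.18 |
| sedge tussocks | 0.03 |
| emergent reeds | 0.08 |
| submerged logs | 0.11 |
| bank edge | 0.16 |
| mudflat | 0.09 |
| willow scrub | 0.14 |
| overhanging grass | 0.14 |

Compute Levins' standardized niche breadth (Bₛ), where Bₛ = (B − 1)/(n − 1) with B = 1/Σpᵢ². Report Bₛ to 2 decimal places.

0.84

Σpᵢ² = 0.07² + 0.18² + 0.03² + 0.08² + 0.11² + 0.16² + 0.09² + 0.14² + 0.14² = 0.0049 + 0.0324 + 0.0009 + 0.0064 + 0.0121 + 0.0256 + 0.0081 + 0.0196 + 0.0196 = 0.1296
B = 1 / 0.1296 = 7.7160
Bₛ = (B − 1)/(n − 1) = (7.7160 − 1)/(9 − 1) = 6.7160/8 = 0.8395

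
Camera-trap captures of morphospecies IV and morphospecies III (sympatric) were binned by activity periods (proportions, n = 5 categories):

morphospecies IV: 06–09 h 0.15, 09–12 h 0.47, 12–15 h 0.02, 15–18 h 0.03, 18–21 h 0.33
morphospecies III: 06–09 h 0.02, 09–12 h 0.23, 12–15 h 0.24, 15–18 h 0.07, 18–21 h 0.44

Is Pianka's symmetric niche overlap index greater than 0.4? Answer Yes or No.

Yes

Σ p₁ᵢp₂ᵢ = 0.0030 + 0.1081 + 0.0048 + 0.0021 + 0.1452 = 0.2632
Σp_1ᵢ² = 0.15² + 0.47² + 0.02² + 0.03² + 0.33² = 0.0225 + 0.2209 + 0.0004 + 0.0009 + 0.1089 = 0.3536
Σp_2ᵢ² = 0.02² + 0.23² + 0.24² + 0.07² + 0.44² = 0.0004 + 0.0529 + 0.0576 + 0.0049 + 0.1936 = 0.3094
O = 0.2632 / √(0.3536 × 0.3094) = 0.2632 / 0.33076 = 0.7957
O = 0.7957 > 0.4 → Yes.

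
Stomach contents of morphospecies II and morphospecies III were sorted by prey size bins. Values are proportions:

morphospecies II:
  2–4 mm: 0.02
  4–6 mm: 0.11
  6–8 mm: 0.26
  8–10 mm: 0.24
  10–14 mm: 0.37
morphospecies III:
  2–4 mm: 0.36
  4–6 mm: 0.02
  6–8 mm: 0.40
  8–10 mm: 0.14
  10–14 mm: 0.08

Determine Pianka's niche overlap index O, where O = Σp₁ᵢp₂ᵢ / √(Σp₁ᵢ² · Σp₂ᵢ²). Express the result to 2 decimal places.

Σ p₁ᵢp₂ᵢ = 0.0072 + 0.0022 + 0.1040 + 0.0336 + 0.0296 = 0.1766
Σp_1ᵢ² = 0.02² + 0.11² + 0.26² + 0.24² + 0.37² = 0.0004 + 0.0121 + 0.0676 + 0.0576 + 0.1369 = 0.2746
Σp_2ᵢ² = 0.36² + 0.02² + 0.40² + 0.14² + 0.08² = 0.1296 + 0.0004 + 0.1600 + 0.0196 + 0.0064 = 0.3160
O = 0.1766 / √(0.2746 × 0.3160) = 0.1766 / 0.29457 = 0.5995

0.60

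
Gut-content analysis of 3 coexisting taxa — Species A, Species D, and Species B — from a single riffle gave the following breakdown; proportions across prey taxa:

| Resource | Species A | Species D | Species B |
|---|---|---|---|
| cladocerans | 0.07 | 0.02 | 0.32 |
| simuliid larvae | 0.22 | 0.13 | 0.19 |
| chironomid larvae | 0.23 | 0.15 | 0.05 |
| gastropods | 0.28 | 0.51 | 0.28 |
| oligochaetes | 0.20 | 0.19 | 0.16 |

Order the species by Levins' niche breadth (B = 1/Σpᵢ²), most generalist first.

Σp_Aᵢ² = 0.07² + 0.22² + 0.23² + 0.28² + 0.20² = 0.0049 + 0.0484 + 0.0529 + 0.0784 + 0.0400 = 0.2246
B_A = 1 / 0.2246 = 4.4524
Σp_Dᵢ² = 0.02² + 0.13² + 0.15² + 0.51² + 0.19² = 0.0004 + 0.0169 + 0.0225 + 0.2601 + 0.0361 = 0.3360
B_D = 1 / 0.3360 = 2.9762
Σp_Bᵢ² = 0.32² + 0.19² + 0.05² + 0.28² + 0.16² = 0.1024 + 0.0361 + 0.0025 + 0.0784 + 0.0256 = 0.2450
B_B = 1 / 0.2450 = 4.0816
Ranking by B (broadest → narrowest): Species A (4.45) > Species B (4.08) > Species D (2.98)

Species A > Species B > Species D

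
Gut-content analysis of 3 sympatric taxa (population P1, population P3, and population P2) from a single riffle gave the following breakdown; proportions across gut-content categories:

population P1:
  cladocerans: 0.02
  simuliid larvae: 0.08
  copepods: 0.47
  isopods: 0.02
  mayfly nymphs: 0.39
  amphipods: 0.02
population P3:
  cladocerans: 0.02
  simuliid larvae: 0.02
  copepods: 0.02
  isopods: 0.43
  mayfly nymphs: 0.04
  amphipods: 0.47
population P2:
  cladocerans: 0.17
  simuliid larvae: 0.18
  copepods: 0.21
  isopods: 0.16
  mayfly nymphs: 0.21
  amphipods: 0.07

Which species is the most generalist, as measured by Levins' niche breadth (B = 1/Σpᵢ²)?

Σp_P1ᵢ² = 0.02² + 0.08² + 0.47² + 0.02² + 0.39² + 0.02² = 0.0004 + 0.0064 + 0.2209 + 0.0004 + 0.1521 + 0.0004 = 0.3806
B_P1 = 1 / 0.3806 = 2.6274
Σp_P3ᵢ² = 0.02² + 0.02² + 0.02² + 0.43² + 0.04² + 0.47² = 0.0004 + 0.0004 + 0.0004 + 0.1849 + 0.0016 + 0.2209 = 0.4086
B_P3 = 1 / 0.4086 = 2.4474
Σp_P2ᵢ² = 0.17² + 0.18² + 0.21² + 0.16² + 0.21² + 0.07² = 0.0289 + 0.0324 + 0.0441 + 0.0256 + 0.0441 + 0.0049 = 0.1800
B_P2 = 1 / 0.1800 = 5.5556
Highest B → broadest niche (most generalist): population P2 (B = 5.56).

population P2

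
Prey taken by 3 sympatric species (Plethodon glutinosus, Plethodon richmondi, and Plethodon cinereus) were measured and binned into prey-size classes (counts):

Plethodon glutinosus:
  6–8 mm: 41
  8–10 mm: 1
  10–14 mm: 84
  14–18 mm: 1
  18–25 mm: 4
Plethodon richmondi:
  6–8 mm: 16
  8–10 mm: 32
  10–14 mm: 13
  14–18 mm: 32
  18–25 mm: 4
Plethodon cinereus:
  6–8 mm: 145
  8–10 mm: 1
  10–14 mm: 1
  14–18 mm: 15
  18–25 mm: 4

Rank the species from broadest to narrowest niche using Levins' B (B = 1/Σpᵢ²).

Plethodon richmondi > Plethodon glutinosus > Plethodon cinereus

Proportions for Plethodon glutinosus (n=131): 41/131=0.3130, 1/131=0.0076, 84/131=0.6412, 1/131=0.0076, 4/131=0.0305
Proportions for Plethodon richmondi (n=97): 16/97=0.1649, 32/97=0.3299, 13/97=0.1340, 32/97=0.3299, 4/97=0.0412
Proportions for Plethodon cinereus (n=166): 145/166=0.8735, 1/166=0.0060, 1/166=0.0060, 15/166=0.0904, 4/166=0.0241
Σp_glutᵢ² = 0.3130² + 0.0076² + 0.6412² + 0.0076² + 0.0305² = 0.097969 + 0.000058 + 0.411137 + 0.000058 + 0.000930 = 0.510152
B_glut = 1 / 0.510152 = 1.9602
Σp_richᵢ² = 0.1649² + 0.3299² + 0.1340² + 0.3299² + 0.0412² = 0.027192 + 0.108834 + 0.017956 + 0.108834 + 0.001697 = 0.264513
B_rich = 1 / 0.264513 = 3.7805
Σp_cineᵢ² = 0.8735² + 0.0060² + 0.0060² + 0.0904² + 0.0241² = 0.763002 + 0.000036 + 0.000036 + 0.008172 + 0.000581 = 0.771827
B_cine = 1 / 0.771827 = 1.2956
Ranking by B (broadest → narrowest): Plethodon richmondi (3.78) > Plethodon glutinosus (1.96) > Plethodon cinereus (1.30)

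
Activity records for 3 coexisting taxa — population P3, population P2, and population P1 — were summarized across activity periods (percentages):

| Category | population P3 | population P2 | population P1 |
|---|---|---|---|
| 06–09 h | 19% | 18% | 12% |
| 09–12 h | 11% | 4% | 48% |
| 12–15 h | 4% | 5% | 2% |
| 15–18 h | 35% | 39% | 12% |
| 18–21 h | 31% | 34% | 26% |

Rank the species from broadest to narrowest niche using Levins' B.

population P3 > population P2 > population P1

Convert percentages to proportions (divide by 100).
Σp_P3ᵢ² = 0.19² + 0.11² + 0.04² + 0.35² + 0.31² = 0.0361 + 0.0121 + 0.0016 + 0.1225 + 0.0961 = 0.2684
B_P3 = 1 / 0.2684 = 3.7258
Σp_P2ᵢ² = 0.18² + 0.04² + 0.05² + 0.39² + 0.34² = 0.0324 + 0.0016 + 0.0025 + 0.1521 + 0.1156 = 0.3042
B_P2 = 1 / 0.3042 = 3.2873
Σp_P1ᵢ² = 0.12² + 0.48² + 0.02² + 0.12² + 0.26² = 0.0144 + 0.2304 + 0.0004 + 0.0144 + 0.0676 = 0.3272
B_P1 = 1 / 0.3272 = 3.0562
Ranking by B (broadest → narrowest): population P3 (3.73) > population P2 (3.29) > population P1 (3.06)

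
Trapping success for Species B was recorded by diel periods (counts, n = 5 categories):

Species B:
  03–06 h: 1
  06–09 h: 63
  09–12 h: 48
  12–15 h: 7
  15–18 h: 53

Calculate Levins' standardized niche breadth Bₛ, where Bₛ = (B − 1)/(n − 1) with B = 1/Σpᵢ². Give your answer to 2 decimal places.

0.56

Proportions for Species B (n=172): 1/172=0.0058, 63/172=0.3663, 48/172=0.2791, 7/172=0.0407, 53/172=0.3081
Σpᵢ² = 0.0058² + 0.3663² + 0.2791² + 0.0407² + 0.3081² = 0.000034 + 0.134176 + 0.077897 + 0.001656 + 0.094926 = 0.308689
B = 1 / 0.308689 = 3.2395
Bₛ = (B − 1)/(n − 1) = (3.2395 − 1)/(5 − 1) = 2.2395/4 = 0.5599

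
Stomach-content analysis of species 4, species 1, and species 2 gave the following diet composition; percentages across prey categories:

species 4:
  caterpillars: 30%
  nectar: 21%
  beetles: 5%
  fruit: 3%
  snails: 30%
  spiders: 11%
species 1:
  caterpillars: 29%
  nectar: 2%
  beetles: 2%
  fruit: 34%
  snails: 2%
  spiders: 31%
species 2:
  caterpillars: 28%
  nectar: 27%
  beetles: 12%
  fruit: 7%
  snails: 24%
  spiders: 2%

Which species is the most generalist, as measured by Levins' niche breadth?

Convert percentages to proportions (divide by 100).
Σp_4ᵢ² = 0.30² + 0.21² + 0.05² + 0.03² + 0.30² + 0.11² = 0.0900 + 0.0441 + 0.0025 + 0.0009 + 0.0900 + 0.0121 = 0.2396
B_4 = 1 / 0.2396 = 4.1736
Σp_1ᵢ² = 0.29² + 0.02² + 0.02² + 0.34² + 0.02² + 0.31² = 0.0841 + 0.0004 + 0.0004 + 0.1156 + 0.0004 + 0.0961 = 0.2970
B_1 = 1 / 0.2970 = 3.3670
Σp_2ᵢ² = 0.28² + 0.27² + 0.12² + 0.07² + 0.24² + 0.02² = 0.0784 + 0.0729 + 0.0144 + 0.0049 + 0.0576 + 0.0004 = 0.2286
B_2 = 1 / 0.2286 = 4.3745
Highest B → broadest niche (most generalist): species 2 (B = 4.37).

species 2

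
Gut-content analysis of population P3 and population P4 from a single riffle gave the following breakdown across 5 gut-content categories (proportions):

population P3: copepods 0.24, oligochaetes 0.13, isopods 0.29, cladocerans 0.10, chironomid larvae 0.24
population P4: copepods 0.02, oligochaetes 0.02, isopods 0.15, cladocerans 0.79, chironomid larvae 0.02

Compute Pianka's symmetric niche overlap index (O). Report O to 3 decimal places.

Σ p₁ᵢp₂ᵢ = 0.0048 + 0.0026 + 0.0435 + 0.0790 + 0.0048 = 0.1347
Σp_1ᵢ² = 0.24² + 0.13² + 0.29² + 0.10² + 0.24² = 0.0576 + 0.0169 + 0.0841 + 0.0100 + 0.0576 = 0.2262
Σp_2ᵢ² = 0.02² + 0.02² + 0.15² + 0.79² + 0.02² = 0.0004 + 0.0004 + 0.0225 + 0.6241 + 0.0004 = 0.6478
O = 0.1347 / √(0.2262 × 0.6478) = 0.1347 / 0.382795 = 0.35189

0.352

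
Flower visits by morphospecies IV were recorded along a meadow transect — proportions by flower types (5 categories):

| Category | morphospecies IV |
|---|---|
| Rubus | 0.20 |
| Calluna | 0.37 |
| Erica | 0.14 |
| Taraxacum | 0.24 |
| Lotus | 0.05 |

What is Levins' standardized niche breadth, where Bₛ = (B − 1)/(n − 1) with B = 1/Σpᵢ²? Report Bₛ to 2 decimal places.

0.72

Σpᵢ² = 0.20² + 0.37² + 0.14² + 0.24² + 0.05² = 0.0400 + 0.1369 + 0.0196 + 0.0576 + 0.0025 = 0.2566
B = 1 / 0.2566 = 3.8971
Bₛ = (B − 1)/(n − 1) = (3.8971 − 1)/(5 − 1) = 2.8971/4 = 0.7243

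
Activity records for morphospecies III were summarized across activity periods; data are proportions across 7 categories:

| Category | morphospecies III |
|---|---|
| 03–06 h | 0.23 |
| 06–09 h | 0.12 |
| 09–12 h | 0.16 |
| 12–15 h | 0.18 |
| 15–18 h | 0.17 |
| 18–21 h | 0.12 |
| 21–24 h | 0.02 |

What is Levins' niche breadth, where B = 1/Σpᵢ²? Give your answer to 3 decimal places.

Σpᵢ² = 0.23² + 0.12² + 0.16² + 0.18² + 0.17² + 0.12² + 0.02² = 0.0529 + 0.0144 + 0.0256 + 0.0324 + 0.0289 + 0.0144 + 0.0004 = 0.1690
B = 1 / 0.1690 = 5.91716

5.917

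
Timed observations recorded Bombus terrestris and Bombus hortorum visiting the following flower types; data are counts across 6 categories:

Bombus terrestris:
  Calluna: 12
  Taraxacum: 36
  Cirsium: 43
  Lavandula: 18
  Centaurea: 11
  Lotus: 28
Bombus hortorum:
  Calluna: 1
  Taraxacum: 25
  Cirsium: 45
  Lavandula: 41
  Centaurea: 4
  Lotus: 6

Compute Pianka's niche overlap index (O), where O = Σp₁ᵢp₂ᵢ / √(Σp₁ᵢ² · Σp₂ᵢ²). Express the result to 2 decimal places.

Proportions for Bombus terrestris (n=148): 12/148=0.0811, 36/148=0.2432, 43/148=0.2905, 18/148=0.1216, 11/148=0.0743, 28/148=0.1892
Proportions for Bombus hortorum (n=122): 1/122=0.0082, 25/122=0.2049, 45/122=0.3689, 41/122=0.3361, 4/122=0.0328, 6/122=0.0492
Σ p₁ᵢp₂ᵢ = 0.000665 + 0.049832 + 0.107165 + 0.040870 + 0.002437 + 0.009309 = 0.210278
Σp_1ᵢ² = 0.0811² + 0.2432² + 0.2905² + 0.1216² + 0.0743² + 0.1892² = 0.006577 + 0.059146 + 0.084390 + 0.014787 + 0.005520 + 0.035797 = 0.206217
Σp_2ᵢ² = 0.0082² + 0.2049² + 0.3689² + 0.3361² + 0.0328² + 0.0492² = 0.000067 + 0.041984 + 0.136087 + 0.112963 + 0.001076 + 0.002421 = 0.294598
O = 0.210278 / √(0.206217 × 0.294598) = 0.210278 / 0.2464774 = 0.8531

0.85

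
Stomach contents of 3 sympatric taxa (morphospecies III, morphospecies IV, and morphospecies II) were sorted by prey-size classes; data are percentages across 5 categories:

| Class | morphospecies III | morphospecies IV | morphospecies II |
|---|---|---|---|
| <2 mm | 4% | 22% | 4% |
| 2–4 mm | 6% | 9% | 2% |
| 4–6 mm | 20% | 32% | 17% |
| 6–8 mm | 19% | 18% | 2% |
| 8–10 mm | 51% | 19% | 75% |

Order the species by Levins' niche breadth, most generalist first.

morphospecies IV > morphospecies III > morphospecies II

Convert percentages to proportions (divide by 100).
Σp_IIIᵢ² = 0.04² + 0.06² + 0.20² + 0.19² + 0.51² = 0.0016 + 0.0036 + 0.0400 + 0.0361 + 0.2601 = 0.3414
B_III = 1 / 0.3414 = 2.9291
Σp_IVᵢ² = 0.22² + 0.09² + 0.32² + 0.18² + 0.19² = 0.0484 + 0.0081 + 0.1024 + 0.0324 + 0.0361 = 0.2274
B_IV = 1 / 0.2274 = 4.3975
Σp_IIᵢ² = 0.04² + 0.02² + 0.17² + 0.02² + 0.75² = 0.0016 + 0.0004 + 0.0289 + 0.0004 + 0.5625 = 0.5938
B_II = 1 / 0.5938 = 1.6841
Ranking by B (broadest → narrowest): morphospecies IV (4.40) > morphospecies III (2.93) > morphospecies II (1.68)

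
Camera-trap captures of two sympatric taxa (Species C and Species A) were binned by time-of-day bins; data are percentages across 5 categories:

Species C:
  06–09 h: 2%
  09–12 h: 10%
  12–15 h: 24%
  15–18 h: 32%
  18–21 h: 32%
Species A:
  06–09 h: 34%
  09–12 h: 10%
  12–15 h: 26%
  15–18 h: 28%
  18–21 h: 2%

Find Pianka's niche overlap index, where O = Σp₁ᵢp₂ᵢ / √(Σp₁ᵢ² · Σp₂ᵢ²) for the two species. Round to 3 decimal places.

Convert percentages to proportions (divide by 100).
Σ p₁ᵢp₂ᵢ = 0.0068 + 0.0100 + 0.0624 + 0.0896 + 0.0064 = 0.1752
Σp_1ᵢ² = 0.02² + 0.10² + 0.24² + 0.32² + 0.32² = 0.0004 + 0.0100 + 0.0576 + 0.1024 + 0.1024 = 0.2728
Σp_2ᵢ² = 0.34² + 0.10² + 0.26² + 0.28² + 0.02² = 0.1156 + 0.0100 + 0.0676 + 0.0784 + 0.0004 = 0.2720
O = 0.1752 / √(0.2728 × 0.2720) = 0.1752 / 0.272400 = 0.64317

0.643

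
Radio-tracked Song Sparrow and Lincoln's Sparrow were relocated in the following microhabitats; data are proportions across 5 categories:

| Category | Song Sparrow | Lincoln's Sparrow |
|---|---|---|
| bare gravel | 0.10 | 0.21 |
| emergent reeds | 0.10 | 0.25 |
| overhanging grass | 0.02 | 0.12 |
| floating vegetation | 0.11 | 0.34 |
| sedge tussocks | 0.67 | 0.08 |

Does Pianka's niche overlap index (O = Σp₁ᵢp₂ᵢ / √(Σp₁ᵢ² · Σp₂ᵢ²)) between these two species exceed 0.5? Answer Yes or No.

No

Σ p₁ᵢp₂ᵢ = 0.0210 + 0.0250 + 0.0024 + 0.0374 + 0.0536 = 0.1394
Σp_1ᵢ² = 0.10² + 0.10² + 0.02² + 0.11² + 0.67² = 0.0100 + 0.0100 + 0.0004 + 0.0121 + 0.4489 = 0.4814
Σp_2ᵢ² = 0.21² + 0.25² + 0.12² + 0.34² + 0.08² = 0.0441 + 0.0625 + 0.0144 + 0.1156 + 0.0064 = 0.2430
O = 0.1394 / √(0.4814 × 0.2430) = 0.1394 / 0.34202 = 0.4076
O = 0.4076 < 0.5 → No.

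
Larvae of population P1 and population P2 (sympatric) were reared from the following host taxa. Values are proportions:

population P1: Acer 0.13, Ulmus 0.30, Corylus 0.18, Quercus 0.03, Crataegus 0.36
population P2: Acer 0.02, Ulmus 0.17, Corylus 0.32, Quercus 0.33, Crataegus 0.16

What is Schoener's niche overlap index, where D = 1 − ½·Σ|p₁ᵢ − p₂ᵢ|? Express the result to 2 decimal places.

Σ|p₁ᵢ − p₂ᵢ| = 0.11 + 0.13 + 0.14 + 0.30 + 0.20 = 0.88
D = 1 − ½ × 0.88 = 1 − 0.440 = 0.5600

0.56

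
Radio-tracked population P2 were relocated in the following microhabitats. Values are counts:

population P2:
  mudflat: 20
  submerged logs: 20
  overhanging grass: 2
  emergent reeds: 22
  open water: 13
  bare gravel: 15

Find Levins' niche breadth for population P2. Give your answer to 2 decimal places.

5.03

Proportions for population P2 (n=92): 20/92=0.2174, 20/92=0.2174, 2/92=0.0217, 22/92=0.2391, 13/92=0.1413, 15/92=0.1630
Σpᵢ² = 0.2174² + 0.2174² + 0.0217² + 0.2391² + 0.1413² + 0.1630² = 0.047263 + 0.047263 + 0.000471 + 0.057169 + 0.019966 + 0.026569 = 0.198701
B = 1 / 0.198701 = 5.0327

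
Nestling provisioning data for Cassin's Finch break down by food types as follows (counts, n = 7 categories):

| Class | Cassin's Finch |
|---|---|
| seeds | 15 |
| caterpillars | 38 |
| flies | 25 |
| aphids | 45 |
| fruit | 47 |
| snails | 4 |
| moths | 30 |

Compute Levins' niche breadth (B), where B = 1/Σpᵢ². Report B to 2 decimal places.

5.59

Proportions for Cassin's Finch (n=204): 15/204=0.0735, 38/204=0.1863, 25/204=0.1225, 45/204=0.2206, 47/204=0.2304, 4/204=0.0196, 30/204=0.1471
Σpᵢ² = 0.0735² + 0.1863² + 0.1225² + 0.2206² + 0.2304² + 0.0196² + 0.1471² = 0.005402 + 0.034708 + 0.015006 + 0.048664 + 0.053084 + 0.000384 + 0.021638 = 0.178886
B = 1 / 0.178886 = 5.5902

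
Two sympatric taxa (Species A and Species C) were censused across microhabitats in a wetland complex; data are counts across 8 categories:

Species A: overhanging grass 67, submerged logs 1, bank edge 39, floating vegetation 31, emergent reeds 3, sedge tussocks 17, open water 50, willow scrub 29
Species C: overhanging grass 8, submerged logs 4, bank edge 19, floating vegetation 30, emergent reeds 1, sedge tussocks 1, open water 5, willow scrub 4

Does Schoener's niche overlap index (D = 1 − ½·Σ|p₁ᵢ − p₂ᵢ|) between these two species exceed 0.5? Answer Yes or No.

Yes

Proportions for Species A (n=237): 67/237=0.2827, 1/237=0.0042, 39/237=0.1646, 31/237=0.1308, 3/237=0.0127, 17/237=0.0717, 50/237=0.2110, 29/237=0.1224
Proportions for Species C (n=72): 8/72=0.1111, 4/72=0.0556, 19/72=0.2639, 30/72=0.4167, 1/72=0.0139, 1/72=0.0139, 5/72=0.0694, 4/72=0.0556
Σ|p₁ᵢ − p₂ᵢ| = 0.1716 + 0.0514 + 0.0993 + 0.2859 + 0.0012 + 0.0578 + 0.1416 + 0.0668 = 0.8756
D = 1 − ½ × 0.8756 = 1 − 0.43780 = 0.56220
D = 0.56220 > 0.5 → Yes.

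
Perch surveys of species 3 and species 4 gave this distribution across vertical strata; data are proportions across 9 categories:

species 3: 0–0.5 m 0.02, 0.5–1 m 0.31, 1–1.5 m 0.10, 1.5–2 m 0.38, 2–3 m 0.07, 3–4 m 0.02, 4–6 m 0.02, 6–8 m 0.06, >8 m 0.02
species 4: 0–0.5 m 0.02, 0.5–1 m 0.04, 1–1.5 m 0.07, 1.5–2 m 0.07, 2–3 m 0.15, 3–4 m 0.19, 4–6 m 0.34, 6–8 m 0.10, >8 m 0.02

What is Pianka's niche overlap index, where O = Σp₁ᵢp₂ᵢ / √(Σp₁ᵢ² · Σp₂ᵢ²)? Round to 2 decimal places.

Σ p₁ᵢp₂ᵢ = 0.0004 + 0.0124 + 0.0070 + 0.0266 + 0.0105 + 0.0038 + 0.0068 + 0.0060 + 0.0004 = 0.0739
Σp_1ᵢ² = 0.02² + 0.31² + 0.10² + 0.38² + 0.07² + 0.02² + 0.02² + 0.06² + 0.02² = 0.0004 + 0.0961 + 0.0100 + 0.1444 + 0.0049 + 0.0004 + 0.0004 + 0.0036 + 0.0004 = 0.2606
Σp_2ᵢ² = 0.02² + 0.04² + 0.07² + 0.07² + 0.15² + 0.19² + 0.34² + 0.10² + 0.02² = 0.0004 + 0.0016 + 0.0049 + 0.0049 + 0.0225 + 0.0361 + 0.1156 + 0.0100 + 0.0004 = 0.1964
O = 0.0739 / √(0.2606 × 0.1964) = 0.0739 / 0.22623 = 0.3267

0.33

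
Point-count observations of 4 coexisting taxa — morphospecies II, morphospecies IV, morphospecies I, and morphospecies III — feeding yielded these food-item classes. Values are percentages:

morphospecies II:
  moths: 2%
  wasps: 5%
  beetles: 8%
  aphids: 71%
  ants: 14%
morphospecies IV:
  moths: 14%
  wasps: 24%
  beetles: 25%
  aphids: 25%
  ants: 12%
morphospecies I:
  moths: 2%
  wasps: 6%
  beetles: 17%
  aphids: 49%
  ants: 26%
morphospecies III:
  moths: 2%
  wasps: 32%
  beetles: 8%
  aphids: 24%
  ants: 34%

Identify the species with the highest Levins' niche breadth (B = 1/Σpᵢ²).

morphospecies IV

Convert percentages to proportions (divide by 100).
Σp_IIᵢ² = 0.02² + 0.05² + 0.08² + 0.71² + 0.14² = 0.0004 + 0.0025 + 0.0064 + 0.5041 + 0.0196 = 0.5330
B_II = 1 / 0.5330 = 1.8762
Σp_IVᵢ² = 0.14² + 0.24² + 0.25² + 0.25² + 0.12² = 0.0196 + 0.0576 + 0.0625 + 0.0625 + 0.0144 = 0.2166
B_IV = 1 / 0.2166 = 4.6168
Σp_Iᵢ² = 0.02² + 0.06² + 0.17² + 0.49² + 0.26² = 0.0004 + 0.0036 + 0.0289 + 0.2401 + 0.0676 = 0.3406
B_I = 1 / 0.3406 = 2.9360
Σp_IIIᵢ² = 0.02² + 0.32² + 0.08² + 0.24² + 0.34² = 0.0004 + 0.1024 + 0.0064 + 0.0576 + 0.1156 = 0.2824
B_III = 1 / 0.2824 = 3.5411
Highest B → broadest niche (most generalist): morphospecies IV (B = 4.62).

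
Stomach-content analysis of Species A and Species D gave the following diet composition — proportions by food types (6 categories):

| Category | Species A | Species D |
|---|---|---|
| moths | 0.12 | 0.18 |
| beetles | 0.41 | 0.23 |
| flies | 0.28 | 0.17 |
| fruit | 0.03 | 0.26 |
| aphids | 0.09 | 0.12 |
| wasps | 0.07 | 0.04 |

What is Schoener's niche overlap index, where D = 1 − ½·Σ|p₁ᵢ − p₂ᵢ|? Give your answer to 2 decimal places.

Σ|p₁ᵢ − p₂ᵢ| = 0.06 + 0.18 + 0.11 + 0.23 + 0.03 + 0.03 = 0.64
D = 1 − ½ × 0.64 = 1 − 0.320 = 0.6800

0.68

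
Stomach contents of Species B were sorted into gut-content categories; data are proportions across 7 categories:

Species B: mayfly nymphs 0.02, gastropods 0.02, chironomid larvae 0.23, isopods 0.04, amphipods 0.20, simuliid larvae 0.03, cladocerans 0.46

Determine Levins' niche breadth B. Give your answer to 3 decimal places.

Σpᵢ² = 0.02² + 0.02² + 0.23² + 0.04² + 0.20² + 0.03² + 0.46² = 0.0004 + 0.0004 + 0.0529 + 0.0016 + 0.0400 + 0.0009 + 0.2116 = 0.3078
B = 1 / 0.3078 = 3.24886

3.249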